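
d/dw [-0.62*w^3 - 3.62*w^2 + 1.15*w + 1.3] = -1.86*w^2 - 7.24*w + 1.15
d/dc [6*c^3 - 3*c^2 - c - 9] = 18*c^2 - 6*c - 1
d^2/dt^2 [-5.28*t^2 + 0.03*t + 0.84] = -10.5600000000000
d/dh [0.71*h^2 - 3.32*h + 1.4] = 1.42*h - 3.32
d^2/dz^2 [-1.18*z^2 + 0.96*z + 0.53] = -2.36000000000000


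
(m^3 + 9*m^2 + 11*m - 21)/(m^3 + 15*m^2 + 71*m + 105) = (m - 1)/(m + 5)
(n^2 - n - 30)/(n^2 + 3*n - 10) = (n - 6)/(n - 2)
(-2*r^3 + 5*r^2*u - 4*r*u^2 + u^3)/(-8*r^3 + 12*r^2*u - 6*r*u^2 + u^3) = (r^2 - 2*r*u + u^2)/(4*r^2 - 4*r*u + u^2)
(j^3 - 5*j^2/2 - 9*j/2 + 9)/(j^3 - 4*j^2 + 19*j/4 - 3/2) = 2*(j^2 - j - 6)/(2*j^2 - 5*j + 2)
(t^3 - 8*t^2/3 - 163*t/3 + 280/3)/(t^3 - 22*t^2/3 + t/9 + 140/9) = 3*(t^2 - t - 56)/(3*t^2 - 17*t - 28)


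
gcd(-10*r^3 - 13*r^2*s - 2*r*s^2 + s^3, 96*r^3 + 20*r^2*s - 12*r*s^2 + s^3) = 2*r + s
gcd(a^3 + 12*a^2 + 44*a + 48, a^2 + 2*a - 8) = a + 4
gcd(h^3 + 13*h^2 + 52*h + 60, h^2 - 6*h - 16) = h + 2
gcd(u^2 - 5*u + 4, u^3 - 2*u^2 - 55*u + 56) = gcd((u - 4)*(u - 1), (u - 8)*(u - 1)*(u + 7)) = u - 1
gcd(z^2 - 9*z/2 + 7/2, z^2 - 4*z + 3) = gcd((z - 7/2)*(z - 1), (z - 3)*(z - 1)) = z - 1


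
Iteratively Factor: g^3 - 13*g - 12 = (g + 1)*(g^2 - g - 12) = (g - 4)*(g + 1)*(g + 3)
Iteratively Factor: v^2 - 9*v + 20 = (v - 5)*(v - 4)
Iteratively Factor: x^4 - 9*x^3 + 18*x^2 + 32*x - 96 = (x - 4)*(x^3 - 5*x^2 - 2*x + 24) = (x - 4)*(x - 3)*(x^2 - 2*x - 8) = (x - 4)^2*(x - 3)*(x + 2)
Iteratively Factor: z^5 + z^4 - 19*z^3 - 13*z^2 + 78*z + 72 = (z + 2)*(z^4 - z^3 - 17*z^2 + 21*z + 36) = (z + 2)*(z + 4)*(z^3 - 5*z^2 + 3*z + 9) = (z + 1)*(z + 2)*(z + 4)*(z^2 - 6*z + 9) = (z - 3)*(z + 1)*(z + 2)*(z + 4)*(z - 3)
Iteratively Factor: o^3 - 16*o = (o)*(o^2 - 16) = o*(o - 4)*(o + 4)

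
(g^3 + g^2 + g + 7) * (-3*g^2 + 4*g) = -3*g^5 + g^4 + g^3 - 17*g^2 + 28*g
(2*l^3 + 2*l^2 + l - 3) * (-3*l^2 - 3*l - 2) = -6*l^5 - 12*l^4 - 13*l^3 + 2*l^2 + 7*l + 6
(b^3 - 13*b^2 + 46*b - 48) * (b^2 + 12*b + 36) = b^5 - b^4 - 74*b^3 + 36*b^2 + 1080*b - 1728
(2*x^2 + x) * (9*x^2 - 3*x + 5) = 18*x^4 + 3*x^3 + 7*x^2 + 5*x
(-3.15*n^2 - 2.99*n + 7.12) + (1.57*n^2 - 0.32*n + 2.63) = -1.58*n^2 - 3.31*n + 9.75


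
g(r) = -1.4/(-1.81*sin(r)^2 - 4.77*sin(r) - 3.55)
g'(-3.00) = 0.70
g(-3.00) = 0.48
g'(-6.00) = -0.31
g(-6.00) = 0.28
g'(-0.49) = -1.30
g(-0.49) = 0.82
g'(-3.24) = 0.44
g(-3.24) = 0.35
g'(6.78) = -0.21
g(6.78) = 0.22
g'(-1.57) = -0.00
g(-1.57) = 2.37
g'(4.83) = -0.54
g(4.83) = 2.34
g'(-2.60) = 1.41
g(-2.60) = 0.89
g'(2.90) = 0.33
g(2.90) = 0.29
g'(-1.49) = -0.37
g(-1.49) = 2.36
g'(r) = -1.4*(3.62*sin(r)*cos(r) + 4.77*cos(r))/(-1.81*sin(r)^2 - 4.77*sin(r) - 3.55)^2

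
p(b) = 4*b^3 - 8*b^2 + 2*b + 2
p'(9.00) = 830.00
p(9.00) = 2288.00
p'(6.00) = 338.00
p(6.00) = 590.00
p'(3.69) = 106.35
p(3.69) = 101.42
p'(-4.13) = 272.76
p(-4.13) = -424.50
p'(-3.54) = 209.02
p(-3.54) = -282.78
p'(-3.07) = 164.22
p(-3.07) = -195.28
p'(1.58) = 6.68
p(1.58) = 0.97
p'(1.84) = 13.19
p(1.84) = 3.51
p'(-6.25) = 570.75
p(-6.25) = -1299.56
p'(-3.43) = 198.06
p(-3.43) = -260.39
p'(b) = 12*b^2 - 16*b + 2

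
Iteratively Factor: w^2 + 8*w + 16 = (w + 4)*(w + 4)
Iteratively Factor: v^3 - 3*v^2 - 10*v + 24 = (v - 4)*(v^2 + v - 6) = (v - 4)*(v + 3)*(v - 2)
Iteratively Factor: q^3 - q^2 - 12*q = (q + 3)*(q^2 - 4*q) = (q - 4)*(q + 3)*(q)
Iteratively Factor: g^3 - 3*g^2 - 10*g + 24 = (g + 3)*(g^2 - 6*g + 8) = (g - 4)*(g + 3)*(g - 2)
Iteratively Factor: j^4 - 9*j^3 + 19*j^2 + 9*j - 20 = (j + 1)*(j^3 - 10*j^2 + 29*j - 20) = (j - 5)*(j + 1)*(j^2 - 5*j + 4) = (j - 5)*(j - 1)*(j + 1)*(j - 4)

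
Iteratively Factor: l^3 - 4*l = (l + 2)*(l^2 - 2*l) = (l - 2)*(l + 2)*(l)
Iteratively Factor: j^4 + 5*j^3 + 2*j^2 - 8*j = (j + 2)*(j^3 + 3*j^2 - 4*j) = (j + 2)*(j + 4)*(j^2 - j) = j*(j + 2)*(j + 4)*(j - 1)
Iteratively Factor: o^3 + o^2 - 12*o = (o - 3)*(o^2 + 4*o) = (o - 3)*(o + 4)*(o)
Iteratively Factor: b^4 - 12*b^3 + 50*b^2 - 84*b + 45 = (b - 5)*(b^3 - 7*b^2 + 15*b - 9) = (b - 5)*(b - 1)*(b^2 - 6*b + 9) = (b - 5)*(b - 3)*(b - 1)*(b - 3)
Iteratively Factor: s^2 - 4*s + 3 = (s - 3)*(s - 1)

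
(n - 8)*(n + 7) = n^2 - n - 56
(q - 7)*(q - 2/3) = q^2 - 23*q/3 + 14/3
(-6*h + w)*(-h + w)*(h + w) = 6*h^3 - h^2*w - 6*h*w^2 + w^3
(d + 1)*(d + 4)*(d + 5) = d^3 + 10*d^2 + 29*d + 20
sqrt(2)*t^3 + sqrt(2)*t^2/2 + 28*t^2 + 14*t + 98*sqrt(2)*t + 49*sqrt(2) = (t + 7*sqrt(2))^2*(sqrt(2)*t + sqrt(2)/2)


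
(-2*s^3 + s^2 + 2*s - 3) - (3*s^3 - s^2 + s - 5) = -5*s^3 + 2*s^2 + s + 2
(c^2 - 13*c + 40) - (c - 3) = c^2 - 14*c + 43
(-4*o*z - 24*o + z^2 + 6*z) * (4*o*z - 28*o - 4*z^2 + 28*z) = -16*o^2*z^2 + 16*o^2*z + 672*o^2 + 20*o*z^3 - 20*o*z^2 - 840*o*z - 4*z^4 + 4*z^3 + 168*z^2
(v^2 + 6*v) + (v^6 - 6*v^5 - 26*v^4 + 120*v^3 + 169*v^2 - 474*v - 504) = v^6 - 6*v^5 - 26*v^4 + 120*v^3 + 170*v^2 - 468*v - 504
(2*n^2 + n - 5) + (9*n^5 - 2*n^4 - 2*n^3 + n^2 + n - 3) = 9*n^5 - 2*n^4 - 2*n^3 + 3*n^2 + 2*n - 8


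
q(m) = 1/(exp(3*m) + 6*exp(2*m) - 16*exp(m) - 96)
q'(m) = (-3*exp(3*m) - 12*exp(2*m) + 16*exp(m))/(exp(3*m) + 6*exp(2*m) - 16*exp(m) - 96)^2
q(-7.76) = -0.01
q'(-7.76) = 0.00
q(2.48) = 0.00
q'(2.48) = -0.00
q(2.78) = 0.00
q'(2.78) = -0.00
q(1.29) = -0.04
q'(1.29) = -0.33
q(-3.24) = -0.01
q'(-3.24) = 0.00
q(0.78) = -0.01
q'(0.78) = -0.01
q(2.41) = 0.00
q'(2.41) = -0.00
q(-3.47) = -0.01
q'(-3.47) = 0.00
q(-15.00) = -0.01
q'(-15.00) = 0.00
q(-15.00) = -0.01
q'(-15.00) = 0.00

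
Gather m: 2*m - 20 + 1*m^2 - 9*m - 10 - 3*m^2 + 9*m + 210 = -2*m^2 + 2*m + 180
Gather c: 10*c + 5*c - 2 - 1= 15*c - 3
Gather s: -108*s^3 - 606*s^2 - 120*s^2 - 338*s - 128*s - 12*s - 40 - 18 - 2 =-108*s^3 - 726*s^2 - 478*s - 60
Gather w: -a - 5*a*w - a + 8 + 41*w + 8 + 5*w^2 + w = -2*a + 5*w^2 + w*(42 - 5*a) + 16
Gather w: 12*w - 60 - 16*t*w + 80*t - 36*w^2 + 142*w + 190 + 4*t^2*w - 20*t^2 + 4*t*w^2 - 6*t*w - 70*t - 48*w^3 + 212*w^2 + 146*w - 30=-20*t^2 + 10*t - 48*w^3 + w^2*(4*t + 176) + w*(4*t^2 - 22*t + 300) + 100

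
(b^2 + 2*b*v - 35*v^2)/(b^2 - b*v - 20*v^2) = (b + 7*v)/(b + 4*v)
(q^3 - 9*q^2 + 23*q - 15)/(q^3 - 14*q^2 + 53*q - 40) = (q - 3)/(q - 8)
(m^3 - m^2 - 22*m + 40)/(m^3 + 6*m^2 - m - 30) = (m - 4)/(m + 3)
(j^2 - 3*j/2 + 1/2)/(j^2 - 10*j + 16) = (2*j^2 - 3*j + 1)/(2*(j^2 - 10*j + 16))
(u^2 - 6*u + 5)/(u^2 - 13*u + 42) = (u^2 - 6*u + 5)/(u^2 - 13*u + 42)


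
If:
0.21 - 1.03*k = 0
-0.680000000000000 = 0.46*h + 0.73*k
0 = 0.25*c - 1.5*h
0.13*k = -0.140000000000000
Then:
No Solution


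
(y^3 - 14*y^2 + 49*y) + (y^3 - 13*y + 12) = 2*y^3 - 14*y^2 + 36*y + 12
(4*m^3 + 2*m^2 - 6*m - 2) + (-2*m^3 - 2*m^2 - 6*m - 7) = 2*m^3 - 12*m - 9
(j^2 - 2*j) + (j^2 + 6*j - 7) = 2*j^2 + 4*j - 7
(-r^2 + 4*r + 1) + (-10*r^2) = -11*r^2 + 4*r + 1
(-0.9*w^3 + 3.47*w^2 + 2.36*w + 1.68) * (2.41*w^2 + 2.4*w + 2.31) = -2.169*w^5 + 6.2027*w^4 + 11.9366*w^3 + 17.7285*w^2 + 9.4836*w + 3.8808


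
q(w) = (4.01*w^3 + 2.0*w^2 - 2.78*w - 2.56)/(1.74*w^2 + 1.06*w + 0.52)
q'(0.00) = 4.69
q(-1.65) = -3.00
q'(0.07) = 5.79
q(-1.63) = -2.95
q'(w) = (-3.48*w - 1.06)*(4.01*w^3 + 2.0*w^2 - 2.78*w - 2.56)/(1.74*w^2 + 1.06*w + 0.52)^2 + (12.03*w^2 + 4.0*w - 2.78)/(1.74*w^2 + 1.06*w + 0.52) = (6.9774*w^4 + 8.5012*w^3 + 13.2128*w^2 + 10.9888*w + 1.268)/(3.0276*w^4 + 3.6888*w^3 + 2.9332*w^2 + 1.1024*w + 0.2704)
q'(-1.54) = 2.63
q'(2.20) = 2.70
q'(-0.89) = 0.37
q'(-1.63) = 2.65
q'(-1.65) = 2.65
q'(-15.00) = 2.31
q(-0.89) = -1.39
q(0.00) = -4.92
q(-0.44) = -3.31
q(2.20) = 3.88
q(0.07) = -4.55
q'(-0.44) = -9.65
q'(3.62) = 2.46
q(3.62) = 7.50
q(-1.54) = -2.71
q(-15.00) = -34.68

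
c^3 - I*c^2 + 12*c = c*(c - 4*I)*(c + 3*I)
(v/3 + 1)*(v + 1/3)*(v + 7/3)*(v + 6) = v^4/3 + 35*v^3/9 + 385*v^2/27 + 55*v/3 + 14/3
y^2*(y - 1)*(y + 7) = y^4 + 6*y^3 - 7*y^2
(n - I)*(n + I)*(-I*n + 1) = -I*n^3 + n^2 - I*n + 1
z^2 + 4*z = z*(z + 4)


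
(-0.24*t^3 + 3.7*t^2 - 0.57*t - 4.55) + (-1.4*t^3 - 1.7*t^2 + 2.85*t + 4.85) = -1.64*t^3 + 2.0*t^2 + 2.28*t + 0.3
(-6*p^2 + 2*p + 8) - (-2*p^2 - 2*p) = -4*p^2 + 4*p + 8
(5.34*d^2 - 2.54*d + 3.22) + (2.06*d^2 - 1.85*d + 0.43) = 7.4*d^2 - 4.39*d + 3.65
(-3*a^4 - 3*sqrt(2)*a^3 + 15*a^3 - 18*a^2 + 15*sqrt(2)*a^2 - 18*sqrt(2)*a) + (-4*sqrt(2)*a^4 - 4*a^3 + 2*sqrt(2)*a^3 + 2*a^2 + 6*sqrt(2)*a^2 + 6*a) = -4*sqrt(2)*a^4 - 3*a^4 - sqrt(2)*a^3 + 11*a^3 - 16*a^2 + 21*sqrt(2)*a^2 - 18*sqrt(2)*a + 6*a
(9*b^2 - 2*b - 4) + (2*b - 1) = 9*b^2 - 5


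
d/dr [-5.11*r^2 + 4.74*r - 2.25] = 4.74 - 10.22*r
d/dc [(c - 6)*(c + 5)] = 2*c - 1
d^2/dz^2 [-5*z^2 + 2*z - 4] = -10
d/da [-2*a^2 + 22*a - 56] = 22 - 4*a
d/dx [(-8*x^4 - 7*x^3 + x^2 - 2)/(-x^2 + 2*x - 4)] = (16*x^5 - 41*x^4 + 100*x^3 + 86*x^2 - 12*x + 4)/(x^4 - 4*x^3 + 12*x^2 - 16*x + 16)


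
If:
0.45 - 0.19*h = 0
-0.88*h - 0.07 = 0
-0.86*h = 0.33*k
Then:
No Solution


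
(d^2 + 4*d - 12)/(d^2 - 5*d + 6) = (d + 6)/(d - 3)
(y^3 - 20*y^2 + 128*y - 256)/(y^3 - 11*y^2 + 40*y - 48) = (y^2 - 16*y + 64)/(y^2 - 7*y + 12)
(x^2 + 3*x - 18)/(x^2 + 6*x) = (x - 3)/x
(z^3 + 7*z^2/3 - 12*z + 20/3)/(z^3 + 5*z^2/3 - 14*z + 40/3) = (3*z - 2)/(3*z - 4)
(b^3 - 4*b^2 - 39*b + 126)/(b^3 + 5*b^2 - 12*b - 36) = (b - 7)/(b + 2)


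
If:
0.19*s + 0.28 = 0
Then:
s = -1.47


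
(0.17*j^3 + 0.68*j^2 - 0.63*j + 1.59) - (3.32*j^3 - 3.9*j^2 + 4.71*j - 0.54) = -3.15*j^3 + 4.58*j^2 - 5.34*j + 2.13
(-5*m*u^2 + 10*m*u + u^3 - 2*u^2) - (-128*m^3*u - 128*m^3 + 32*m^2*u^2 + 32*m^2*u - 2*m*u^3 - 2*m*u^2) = 128*m^3*u + 128*m^3 - 32*m^2*u^2 - 32*m^2*u + 2*m*u^3 - 3*m*u^2 + 10*m*u + u^3 - 2*u^2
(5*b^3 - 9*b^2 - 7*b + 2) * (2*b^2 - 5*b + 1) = 10*b^5 - 43*b^4 + 36*b^3 + 30*b^2 - 17*b + 2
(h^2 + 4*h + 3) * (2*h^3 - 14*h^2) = 2*h^5 - 6*h^4 - 50*h^3 - 42*h^2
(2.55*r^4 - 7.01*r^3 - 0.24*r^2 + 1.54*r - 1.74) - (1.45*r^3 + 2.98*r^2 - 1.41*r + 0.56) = 2.55*r^4 - 8.46*r^3 - 3.22*r^2 + 2.95*r - 2.3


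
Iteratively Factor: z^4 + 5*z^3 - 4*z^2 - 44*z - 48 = (z - 3)*(z^3 + 8*z^2 + 20*z + 16) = (z - 3)*(z + 4)*(z^2 + 4*z + 4) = (z - 3)*(z + 2)*(z + 4)*(z + 2)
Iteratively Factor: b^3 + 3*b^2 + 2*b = (b + 1)*(b^2 + 2*b) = b*(b + 1)*(b + 2)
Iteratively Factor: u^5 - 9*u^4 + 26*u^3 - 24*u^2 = (u)*(u^4 - 9*u^3 + 26*u^2 - 24*u) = u*(u - 2)*(u^3 - 7*u^2 + 12*u) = u^2*(u - 2)*(u^2 - 7*u + 12) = u^2*(u - 3)*(u - 2)*(u - 4)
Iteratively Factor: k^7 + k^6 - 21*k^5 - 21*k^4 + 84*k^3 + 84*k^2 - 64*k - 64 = (k - 4)*(k^6 + 5*k^5 - k^4 - 25*k^3 - 16*k^2 + 20*k + 16) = (k - 4)*(k + 1)*(k^5 + 4*k^4 - 5*k^3 - 20*k^2 + 4*k + 16) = (k - 4)*(k + 1)^2*(k^4 + 3*k^3 - 8*k^2 - 12*k + 16) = (k - 4)*(k - 2)*(k + 1)^2*(k^3 + 5*k^2 + 2*k - 8) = (k - 4)*(k - 2)*(k + 1)^2*(k + 4)*(k^2 + k - 2) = (k - 4)*(k - 2)*(k - 1)*(k + 1)^2*(k + 4)*(k + 2)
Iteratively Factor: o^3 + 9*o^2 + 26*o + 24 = (o + 2)*(o^2 + 7*o + 12) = (o + 2)*(o + 4)*(o + 3)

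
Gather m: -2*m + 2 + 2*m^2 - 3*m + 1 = 2*m^2 - 5*m + 3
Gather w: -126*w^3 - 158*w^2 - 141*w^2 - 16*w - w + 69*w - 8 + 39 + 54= -126*w^3 - 299*w^2 + 52*w + 85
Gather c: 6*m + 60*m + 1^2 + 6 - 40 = 66*m - 33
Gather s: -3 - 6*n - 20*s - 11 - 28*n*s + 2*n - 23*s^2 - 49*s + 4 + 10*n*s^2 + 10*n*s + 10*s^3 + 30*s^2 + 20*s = -4*n + 10*s^3 + s^2*(10*n + 7) + s*(-18*n - 49) - 10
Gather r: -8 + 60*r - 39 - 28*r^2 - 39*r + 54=-28*r^2 + 21*r + 7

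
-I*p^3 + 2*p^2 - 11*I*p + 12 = (p - 3*I)*(p + 4*I)*(-I*p + 1)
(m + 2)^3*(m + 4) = m^4 + 10*m^3 + 36*m^2 + 56*m + 32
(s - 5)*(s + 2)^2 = s^3 - s^2 - 16*s - 20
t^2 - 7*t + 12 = (t - 4)*(t - 3)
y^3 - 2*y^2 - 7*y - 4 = (y - 4)*(y + 1)^2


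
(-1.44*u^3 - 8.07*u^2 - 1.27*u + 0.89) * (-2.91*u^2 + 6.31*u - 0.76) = 4.1904*u^5 + 14.3973*u^4 - 46.1316*u^3 - 4.4704*u^2 + 6.5811*u - 0.6764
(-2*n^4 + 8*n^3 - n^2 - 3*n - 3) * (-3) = 6*n^4 - 24*n^3 + 3*n^2 + 9*n + 9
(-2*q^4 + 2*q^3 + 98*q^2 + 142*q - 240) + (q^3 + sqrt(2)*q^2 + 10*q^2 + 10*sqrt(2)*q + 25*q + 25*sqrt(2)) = -2*q^4 + 3*q^3 + sqrt(2)*q^2 + 108*q^2 + 10*sqrt(2)*q + 167*q - 240 + 25*sqrt(2)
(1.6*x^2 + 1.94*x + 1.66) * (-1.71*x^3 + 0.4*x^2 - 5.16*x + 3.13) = -2.736*x^5 - 2.6774*x^4 - 10.3186*x^3 - 4.3384*x^2 - 2.4934*x + 5.1958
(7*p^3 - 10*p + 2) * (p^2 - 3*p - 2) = 7*p^5 - 21*p^4 - 24*p^3 + 32*p^2 + 14*p - 4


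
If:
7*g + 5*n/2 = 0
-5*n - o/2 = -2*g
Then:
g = o/32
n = -7*o/80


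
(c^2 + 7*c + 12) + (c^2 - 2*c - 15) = 2*c^2 + 5*c - 3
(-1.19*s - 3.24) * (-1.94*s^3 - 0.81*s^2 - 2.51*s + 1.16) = 2.3086*s^4 + 7.2495*s^3 + 5.6113*s^2 + 6.752*s - 3.7584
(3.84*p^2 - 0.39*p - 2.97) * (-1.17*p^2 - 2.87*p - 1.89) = -4.4928*p^4 - 10.5645*p^3 - 2.6634*p^2 + 9.261*p + 5.6133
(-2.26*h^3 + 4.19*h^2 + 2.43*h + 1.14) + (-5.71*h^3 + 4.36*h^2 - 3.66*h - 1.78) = -7.97*h^3 + 8.55*h^2 - 1.23*h - 0.64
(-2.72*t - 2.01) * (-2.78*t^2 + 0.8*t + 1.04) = 7.5616*t^3 + 3.4118*t^2 - 4.4368*t - 2.0904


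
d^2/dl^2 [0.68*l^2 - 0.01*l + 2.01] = 1.36000000000000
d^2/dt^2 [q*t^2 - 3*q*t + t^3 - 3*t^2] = 2*q + 6*t - 6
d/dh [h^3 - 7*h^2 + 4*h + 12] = 3*h^2 - 14*h + 4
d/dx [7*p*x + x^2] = 7*p + 2*x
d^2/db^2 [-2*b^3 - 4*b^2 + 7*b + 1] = -12*b - 8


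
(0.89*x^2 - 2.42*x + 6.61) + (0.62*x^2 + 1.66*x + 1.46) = 1.51*x^2 - 0.76*x + 8.07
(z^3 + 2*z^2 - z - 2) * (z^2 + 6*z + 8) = z^5 + 8*z^4 + 19*z^3 + 8*z^2 - 20*z - 16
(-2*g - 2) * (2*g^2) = -4*g^3 - 4*g^2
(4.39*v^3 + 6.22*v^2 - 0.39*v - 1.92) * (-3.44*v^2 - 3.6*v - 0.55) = -15.1016*v^5 - 37.2008*v^4 - 23.4649*v^3 + 4.5878*v^2 + 7.1265*v + 1.056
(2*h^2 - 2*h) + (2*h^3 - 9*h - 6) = 2*h^3 + 2*h^2 - 11*h - 6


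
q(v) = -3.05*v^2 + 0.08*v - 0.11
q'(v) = 0.08 - 6.1*v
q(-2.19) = -14.91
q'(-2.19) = 13.44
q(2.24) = -15.23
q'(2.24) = -13.58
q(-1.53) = -7.37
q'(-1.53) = 9.41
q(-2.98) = -27.43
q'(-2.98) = 18.26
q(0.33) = -0.42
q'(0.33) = -1.93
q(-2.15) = -14.38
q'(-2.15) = 13.20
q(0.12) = -0.14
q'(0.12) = -0.65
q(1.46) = -6.49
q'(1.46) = -8.83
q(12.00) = -438.35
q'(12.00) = -73.12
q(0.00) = -0.11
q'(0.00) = 0.08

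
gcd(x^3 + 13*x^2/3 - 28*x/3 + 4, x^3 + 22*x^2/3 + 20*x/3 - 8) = x^2 + 16*x/3 - 4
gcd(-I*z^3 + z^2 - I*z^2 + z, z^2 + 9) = 1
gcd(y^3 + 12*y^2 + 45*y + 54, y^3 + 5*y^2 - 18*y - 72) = y^2 + 9*y + 18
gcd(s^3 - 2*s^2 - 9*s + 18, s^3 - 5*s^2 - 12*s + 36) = s^2 + s - 6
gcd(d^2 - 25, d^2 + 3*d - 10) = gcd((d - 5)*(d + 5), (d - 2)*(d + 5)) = d + 5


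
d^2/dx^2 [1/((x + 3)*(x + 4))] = 2*((x + 3)^2 + (x + 3)*(x + 4) + (x + 4)^2)/((x + 3)^3*(x + 4)^3)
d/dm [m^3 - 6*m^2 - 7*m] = 3*m^2 - 12*m - 7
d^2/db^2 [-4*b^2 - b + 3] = -8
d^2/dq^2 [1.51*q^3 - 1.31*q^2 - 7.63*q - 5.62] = 9.06*q - 2.62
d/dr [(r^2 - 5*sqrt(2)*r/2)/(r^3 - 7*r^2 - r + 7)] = (r*(2*r - 5*sqrt(2))*(-3*r^2 + 14*r + 1) + (4*r - 5*sqrt(2))*(r^3 - 7*r^2 - r + 7))/(2*(r^3 - 7*r^2 - r + 7)^2)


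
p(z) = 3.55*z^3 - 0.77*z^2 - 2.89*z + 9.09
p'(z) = 10.65*z^2 - 1.54*z - 2.89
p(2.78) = 71.38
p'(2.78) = 75.14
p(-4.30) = -274.97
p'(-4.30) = 200.65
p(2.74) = 68.42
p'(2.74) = 72.85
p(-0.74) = 9.37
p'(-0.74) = 4.08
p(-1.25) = 4.57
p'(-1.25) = 15.68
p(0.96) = 8.75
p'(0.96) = 5.45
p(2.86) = 77.57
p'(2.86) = 79.82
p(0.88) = 8.37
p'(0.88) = 4.00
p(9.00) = 2508.66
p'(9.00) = 845.90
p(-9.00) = -2615.22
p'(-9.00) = 873.62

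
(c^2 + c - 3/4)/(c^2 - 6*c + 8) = (c^2 + c - 3/4)/(c^2 - 6*c + 8)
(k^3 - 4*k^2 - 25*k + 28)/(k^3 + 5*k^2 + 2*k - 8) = (k - 7)/(k + 2)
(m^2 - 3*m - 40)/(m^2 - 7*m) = (m^2 - 3*m - 40)/(m*(m - 7))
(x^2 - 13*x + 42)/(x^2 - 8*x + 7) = (x - 6)/(x - 1)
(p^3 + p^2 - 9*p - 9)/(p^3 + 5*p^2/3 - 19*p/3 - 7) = 3*(p - 3)/(3*p - 7)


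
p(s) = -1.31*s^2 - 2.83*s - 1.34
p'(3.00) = -10.69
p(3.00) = -21.62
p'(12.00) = -34.27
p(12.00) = -223.94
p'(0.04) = -2.93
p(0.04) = -1.46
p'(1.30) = -6.24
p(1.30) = -7.23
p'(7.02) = -21.22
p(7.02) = -85.76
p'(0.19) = -3.33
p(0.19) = -1.92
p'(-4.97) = 10.19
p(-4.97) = -19.63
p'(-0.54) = -1.42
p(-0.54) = -0.19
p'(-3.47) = 6.26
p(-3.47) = -7.29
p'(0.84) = -5.03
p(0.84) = -4.64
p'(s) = -2.62*s - 2.83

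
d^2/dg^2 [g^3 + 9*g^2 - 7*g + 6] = 6*g + 18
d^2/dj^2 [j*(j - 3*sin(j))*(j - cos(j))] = 3*j^2*sin(j) + j^2*cos(j) + 4*j*sin(j) - 6*j*sin(2*j) - 12*j*cos(j) + 6*j - 6*sin(j) - 2*cos(j) + 6*cos(2*j)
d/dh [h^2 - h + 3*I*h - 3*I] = 2*h - 1 + 3*I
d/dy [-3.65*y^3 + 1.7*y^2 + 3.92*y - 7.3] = -10.95*y^2 + 3.4*y + 3.92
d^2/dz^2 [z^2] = 2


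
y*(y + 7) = y^2 + 7*y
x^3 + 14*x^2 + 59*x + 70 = (x + 2)*(x + 5)*(x + 7)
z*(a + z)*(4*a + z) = 4*a^2*z + 5*a*z^2 + z^3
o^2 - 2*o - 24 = (o - 6)*(o + 4)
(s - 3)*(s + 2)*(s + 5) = s^3 + 4*s^2 - 11*s - 30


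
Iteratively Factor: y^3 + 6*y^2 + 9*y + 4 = (y + 4)*(y^2 + 2*y + 1) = (y + 1)*(y + 4)*(y + 1)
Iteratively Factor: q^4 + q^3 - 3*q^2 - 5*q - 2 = (q - 2)*(q^3 + 3*q^2 + 3*q + 1) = (q - 2)*(q + 1)*(q^2 + 2*q + 1) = (q - 2)*(q + 1)^2*(q + 1)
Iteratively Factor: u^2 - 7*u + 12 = (u - 4)*(u - 3)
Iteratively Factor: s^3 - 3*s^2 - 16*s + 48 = (s - 3)*(s^2 - 16) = (s - 3)*(s + 4)*(s - 4)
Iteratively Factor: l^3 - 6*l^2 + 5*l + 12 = (l + 1)*(l^2 - 7*l + 12) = (l - 3)*(l + 1)*(l - 4)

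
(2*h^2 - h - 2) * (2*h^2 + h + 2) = 4*h^4 - h^2 - 4*h - 4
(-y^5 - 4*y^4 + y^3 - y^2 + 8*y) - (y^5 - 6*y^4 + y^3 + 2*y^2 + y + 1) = -2*y^5 + 2*y^4 - 3*y^2 + 7*y - 1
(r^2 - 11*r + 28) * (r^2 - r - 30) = r^4 - 12*r^3 + 9*r^2 + 302*r - 840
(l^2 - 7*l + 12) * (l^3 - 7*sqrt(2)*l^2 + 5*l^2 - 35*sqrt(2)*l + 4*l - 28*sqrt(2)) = l^5 - 7*sqrt(2)*l^4 - 2*l^4 - 19*l^3 + 14*sqrt(2)*l^3 + 32*l^2 + 133*sqrt(2)*l^2 - 224*sqrt(2)*l + 48*l - 336*sqrt(2)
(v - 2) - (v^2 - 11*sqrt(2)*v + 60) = -v^2 + v + 11*sqrt(2)*v - 62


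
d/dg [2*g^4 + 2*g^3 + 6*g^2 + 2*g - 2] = 8*g^3 + 6*g^2 + 12*g + 2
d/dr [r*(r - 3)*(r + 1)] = 3*r^2 - 4*r - 3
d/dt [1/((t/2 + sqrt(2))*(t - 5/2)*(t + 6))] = 4*(-2*(t + 6)*(t + 2*sqrt(2)) - (t + 6)*(2*t - 5) - (t + 2*sqrt(2))*(2*t - 5))/((t + 6)^2*(t + 2*sqrt(2))^2*(2*t - 5)^2)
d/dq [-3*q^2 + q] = 1 - 6*q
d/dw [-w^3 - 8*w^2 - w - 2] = -3*w^2 - 16*w - 1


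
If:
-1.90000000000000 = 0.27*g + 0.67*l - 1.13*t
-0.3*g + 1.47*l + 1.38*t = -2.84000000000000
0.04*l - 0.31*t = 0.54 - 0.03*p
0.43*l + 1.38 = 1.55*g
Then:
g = 0.26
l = -2.26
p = 25.20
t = 0.41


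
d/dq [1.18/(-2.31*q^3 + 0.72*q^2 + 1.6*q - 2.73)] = (8.1774*q^2 - 1.6992*q - 1.888)/(2.31*q^3 - 0.72*q^2 - 1.6*q + 2.73)^2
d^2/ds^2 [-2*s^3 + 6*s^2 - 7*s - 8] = 12 - 12*s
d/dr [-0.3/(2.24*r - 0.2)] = 0.672/(2.24*r - 0.2)^2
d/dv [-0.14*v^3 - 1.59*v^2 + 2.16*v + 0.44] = -0.42*v^2 - 3.18*v + 2.16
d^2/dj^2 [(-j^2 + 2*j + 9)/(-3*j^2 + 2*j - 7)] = 12*(-2*j^3 - 51*j^2 + 48*j + 29)/(27*j^6 - 54*j^5 + 225*j^4 - 260*j^3 + 525*j^2 - 294*j + 343)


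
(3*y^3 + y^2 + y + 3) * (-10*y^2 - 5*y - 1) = -30*y^5 - 25*y^4 - 18*y^3 - 36*y^2 - 16*y - 3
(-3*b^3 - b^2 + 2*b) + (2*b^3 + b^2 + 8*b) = -b^3 + 10*b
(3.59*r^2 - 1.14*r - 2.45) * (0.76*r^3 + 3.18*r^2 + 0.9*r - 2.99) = 2.7284*r^5 + 10.5498*r^4 - 2.2562*r^3 - 19.5511*r^2 + 1.2036*r + 7.3255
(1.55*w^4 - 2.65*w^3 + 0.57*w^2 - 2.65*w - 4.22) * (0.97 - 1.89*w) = -2.9295*w^5 + 6.512*w^4 - 3.6478*w^3 + 5.5614*w^2 + 5.4053*w - 4.0934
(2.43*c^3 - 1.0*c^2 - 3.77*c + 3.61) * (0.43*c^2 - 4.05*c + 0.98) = 1.0449*c^5 - 10.2715*c^4 + 4.8103*c^3 + 15.8408*c^2 - 18.3151*c + 3.5378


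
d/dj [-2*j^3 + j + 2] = 1 - 6*j^2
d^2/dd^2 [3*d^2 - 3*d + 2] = 6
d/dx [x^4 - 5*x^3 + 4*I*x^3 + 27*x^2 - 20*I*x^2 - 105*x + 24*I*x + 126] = 4*x^3 + x^2*(-15 + 12*I) + x*(54 - 40*I) - 105 + 24*I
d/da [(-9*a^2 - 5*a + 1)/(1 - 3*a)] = (27*a^2 - 18*a - 2)/(9*a^2 - 6*a + 1)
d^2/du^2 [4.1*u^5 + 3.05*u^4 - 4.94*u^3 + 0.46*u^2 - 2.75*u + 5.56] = 82.0*u^3 + 36.6*u^2 - 29.64*u + 0.92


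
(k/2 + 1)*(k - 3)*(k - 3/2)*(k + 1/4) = k^4/2 - 9*k^3/8 - 41*k^2/16 + 63*k/16 + 9/8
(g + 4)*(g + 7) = g^2 + 11*g + 28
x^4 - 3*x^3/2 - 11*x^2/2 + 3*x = x*(x - 3)*(x - 1/2)*(x + 2)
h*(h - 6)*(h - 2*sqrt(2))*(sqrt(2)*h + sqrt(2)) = sqrt(2)*h^4 - 5*sqrt(2)*h^3 - 4*h^3 - 6*sqrt(2)*h^2 + 20*h^2 + 24*h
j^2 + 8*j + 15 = (j + 3)*(j + 5)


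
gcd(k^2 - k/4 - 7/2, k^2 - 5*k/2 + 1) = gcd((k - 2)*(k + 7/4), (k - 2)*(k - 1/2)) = k - 2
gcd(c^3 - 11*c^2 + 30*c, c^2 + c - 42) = c - 6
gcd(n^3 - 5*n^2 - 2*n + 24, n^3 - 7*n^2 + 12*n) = n^2 - 7*n + 12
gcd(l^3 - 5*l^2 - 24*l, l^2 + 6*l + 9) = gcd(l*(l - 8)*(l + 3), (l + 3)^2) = l + 3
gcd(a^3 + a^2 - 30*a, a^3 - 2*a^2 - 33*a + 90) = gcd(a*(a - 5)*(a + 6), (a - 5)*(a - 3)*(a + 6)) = a^2 + a - 30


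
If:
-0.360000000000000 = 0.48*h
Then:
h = -0.75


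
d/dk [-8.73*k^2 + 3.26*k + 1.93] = 3.26 - 17.46*k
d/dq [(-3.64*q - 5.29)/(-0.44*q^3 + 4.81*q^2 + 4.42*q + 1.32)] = (-3.2032*q^3 + 10.5256*q^2 + 50.8898*q + 18.577)/(0.1936*q^6 - 4.2328*q^5 + 19.2465*q^4 + 41.3588*q^3 + 32.2348*q^2 + 11.6688*q + 1.7424)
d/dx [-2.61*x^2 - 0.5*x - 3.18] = -5.22*x - 0.5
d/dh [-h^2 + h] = 1 - 2*h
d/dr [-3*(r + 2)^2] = -6*r - 12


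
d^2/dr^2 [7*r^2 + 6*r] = 14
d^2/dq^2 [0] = 0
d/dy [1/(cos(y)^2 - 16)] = 2*sin(y)*cos(y)/(cos(y)^2 - 16)^2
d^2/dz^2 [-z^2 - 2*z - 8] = -2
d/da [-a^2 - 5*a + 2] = -2*a - 5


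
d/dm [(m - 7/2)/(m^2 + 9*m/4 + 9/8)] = 64*(-m^2 + 7*m + 9)/(64*m^4 + 288*m^3 + 468*m^2 + 324*m + 81)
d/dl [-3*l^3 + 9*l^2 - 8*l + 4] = -9*l^2 + 18*l - 8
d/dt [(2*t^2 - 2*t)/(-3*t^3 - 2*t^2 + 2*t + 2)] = 2*(3*t^4 - 6*t^3 + 4*t - 2)/(9*t^6 + 12*t^5 - 8*t^4 - 20*t^3 - 4*t^2 + 8*t + 4)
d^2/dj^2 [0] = 0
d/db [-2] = 0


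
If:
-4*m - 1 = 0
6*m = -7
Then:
No Solution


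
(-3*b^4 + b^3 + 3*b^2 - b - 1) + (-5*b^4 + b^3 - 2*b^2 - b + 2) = -8*b^4 + 2*b^3 + b^2 - 2*b + 1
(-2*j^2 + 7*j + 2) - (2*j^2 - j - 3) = -4*j^2 + 8*j + 5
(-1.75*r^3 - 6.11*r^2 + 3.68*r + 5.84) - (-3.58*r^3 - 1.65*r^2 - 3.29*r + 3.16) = 1.83*r^3 - 4.46*r^2 + 6.97*r + 2.68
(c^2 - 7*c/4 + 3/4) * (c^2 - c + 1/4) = c^4 - 11*c^3/4 + 11*c^2/4 - 19*c/16 + 3/16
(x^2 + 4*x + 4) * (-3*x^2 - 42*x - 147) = -3*x^4 - 54*x^3 - 327*x^2 - 756*x - 588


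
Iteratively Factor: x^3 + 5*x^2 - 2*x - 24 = (x - 2)*(x^2 + 7*x + 12) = (x - 2)*(x + 4)*(x + 3)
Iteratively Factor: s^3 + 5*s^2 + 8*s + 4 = (s + 2)*(s^2 + 3*s + 2) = (s + 1)*(s + 2)*(s + 2)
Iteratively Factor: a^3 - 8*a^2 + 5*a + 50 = (a + 2)*(a^2 - 10*a + 25) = (a - 5)*(a + 2)*(a - 5)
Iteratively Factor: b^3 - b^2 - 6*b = (b + 2)*(b^2 - 3*b) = b*(b + 2)*(b - 3)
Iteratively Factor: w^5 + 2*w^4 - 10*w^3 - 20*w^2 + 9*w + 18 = (w + 3)*(w^4 - w^3 - 7*w^2 + w + 6) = (w + 1)*(w + 3)*(w^3 - 2*w^2 - 5*w + 6) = (w - 1)*(w + 1)*(w + 3)*(w^2 - w - 6) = (w - 3)*(w - 1)*(w + 1)*(w + 3)*(w + 2)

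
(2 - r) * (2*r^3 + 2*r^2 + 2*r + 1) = -2*r^4 + 2*r^3 + 2*r^2 + 3*r + 2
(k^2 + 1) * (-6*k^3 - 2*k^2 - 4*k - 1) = -6*k^5 - 2*k^4 - 10*k^3 - 3*k^2 - 4*k - 1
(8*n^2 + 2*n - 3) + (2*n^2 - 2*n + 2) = 10*n^2 - 1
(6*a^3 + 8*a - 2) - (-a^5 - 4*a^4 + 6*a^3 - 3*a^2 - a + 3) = a^5 + 4*a^4 + 3*a^2 + 9*a - 5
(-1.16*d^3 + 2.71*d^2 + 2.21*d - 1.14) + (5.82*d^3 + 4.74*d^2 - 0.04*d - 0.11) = 4.66*d^3 + 7.45*d^2 + 2.17*d - 1.25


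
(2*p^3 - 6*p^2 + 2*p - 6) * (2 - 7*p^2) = -14*p^5 + 42*p^4 - 10*p^3 + 30*p^2 + 4*p - 12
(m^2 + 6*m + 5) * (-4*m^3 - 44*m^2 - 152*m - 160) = -4*m^5 - 68*m^4 - 436*m^3 - 1292*m^2 - 1720*m - 800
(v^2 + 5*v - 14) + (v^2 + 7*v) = 2*v^2 + 12*v - 14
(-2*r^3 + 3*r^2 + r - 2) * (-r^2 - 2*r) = 2*r^5 + r^4 - 7*r^3 + 4*r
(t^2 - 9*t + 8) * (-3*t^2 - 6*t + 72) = -3*t^4 + 21*t^3 + 102*t^2 - 696*t + 576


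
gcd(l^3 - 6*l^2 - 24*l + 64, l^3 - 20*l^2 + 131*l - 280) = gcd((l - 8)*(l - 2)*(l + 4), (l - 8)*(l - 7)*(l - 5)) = l - 8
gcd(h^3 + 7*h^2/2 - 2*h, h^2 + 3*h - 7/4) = h - 1/2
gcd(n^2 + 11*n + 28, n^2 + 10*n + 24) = n + 4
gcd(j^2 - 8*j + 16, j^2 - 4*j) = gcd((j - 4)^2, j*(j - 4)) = j - 4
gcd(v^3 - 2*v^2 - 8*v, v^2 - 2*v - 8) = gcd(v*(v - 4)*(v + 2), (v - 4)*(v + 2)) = v^2 - 2*v - 8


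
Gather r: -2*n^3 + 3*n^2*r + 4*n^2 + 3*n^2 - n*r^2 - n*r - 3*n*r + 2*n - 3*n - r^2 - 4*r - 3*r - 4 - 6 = -2*n^3 + 7*n^2 - n + r^2*(-n - 1) + r*(3*n^2 - 4*n - 7) - 10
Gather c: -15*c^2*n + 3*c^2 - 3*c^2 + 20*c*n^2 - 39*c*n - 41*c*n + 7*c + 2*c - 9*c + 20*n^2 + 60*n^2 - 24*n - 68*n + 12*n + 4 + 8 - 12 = -15*c^2*n + c*(20*n^2 - 80*n) + 80*n^2 - 80*n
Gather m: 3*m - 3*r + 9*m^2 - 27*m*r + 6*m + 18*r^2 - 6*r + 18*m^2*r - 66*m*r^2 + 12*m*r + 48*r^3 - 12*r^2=m^2*(18*r + 9) + m*(-66*r^2 - 15*r + 9) + 48*r^3 + 6*r^2 - 9*r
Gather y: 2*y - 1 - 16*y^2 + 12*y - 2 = -16*y^2 + 14*y - 3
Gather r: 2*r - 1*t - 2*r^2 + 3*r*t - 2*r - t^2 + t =-2*r^2 + 3*r*t - t^2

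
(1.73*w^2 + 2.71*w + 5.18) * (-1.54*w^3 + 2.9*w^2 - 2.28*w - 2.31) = -2.6642*w^5 + 0.843599999999999*w^4 - 4.0626*w^3 + 4.8469*w^2 - 18.0705*w - 11.9658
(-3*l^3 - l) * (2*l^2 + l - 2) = -6*l^5 - 3*l^4 + 4*l^3 - l^2 + 2*l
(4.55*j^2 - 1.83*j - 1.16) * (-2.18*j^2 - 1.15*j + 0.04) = -9.919*j^4 - 1.2431*j^3 + 4.8153*j^2 + 1.2608*j - 0.0464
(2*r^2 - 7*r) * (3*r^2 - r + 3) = 6*r^4 - 23*r^3 + 13*r^2 - 21*r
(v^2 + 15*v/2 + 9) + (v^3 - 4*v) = v^3 + v^2 + 7*v/2 + 9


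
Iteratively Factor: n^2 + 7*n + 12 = (n + 3)*(n + 4)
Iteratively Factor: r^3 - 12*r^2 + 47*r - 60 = (r - 5)*(r^2 - 7*r + 12) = (r - 5)*(r - 4)*(r - 3)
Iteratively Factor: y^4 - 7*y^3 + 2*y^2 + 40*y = (y - 4)*(y^3 - 3*y^2 - 10*y) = (y - 5)*(y - 4)*(y^2 + 2*y) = (y - 5)*(y - 4)*(y + 2)*(y)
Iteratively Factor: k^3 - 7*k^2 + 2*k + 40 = (k - 5)*(k^2 - 2*k - 8) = (k - 5)*(k + 2)*(k - 4)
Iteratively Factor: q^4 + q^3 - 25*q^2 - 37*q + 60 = (q + 3)*(q^3 - 2*q^2 - 19*q + 20) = (q + 3)*(q + 4)*(q^2 - 6*q + 5) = (q - 5)*(q + 3)*(q + 4)*(q - 1)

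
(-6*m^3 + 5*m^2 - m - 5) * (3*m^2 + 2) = -18*m^5 + 15*m^4 - 15*m^3 - 5*m^2 - 2*m - 10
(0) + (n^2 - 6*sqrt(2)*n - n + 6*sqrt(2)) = n^2 - 6*sqrt(2)*n - n + 6*sqrt(2)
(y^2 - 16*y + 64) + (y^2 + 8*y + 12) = 2*y^2 - 8*y + 76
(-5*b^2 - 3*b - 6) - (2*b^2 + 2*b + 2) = -7*b^2 - 5*b - 8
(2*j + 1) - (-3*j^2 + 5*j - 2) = 3*j^2 - 3*j + 3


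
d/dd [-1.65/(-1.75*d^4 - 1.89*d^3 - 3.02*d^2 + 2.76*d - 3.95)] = (-11.55*d^3 - 9.3555*d^2 - 9.966*d + 4.554)/(1.75*d^4 + 1.89*d^3 + 3.02*d^2 - 2.76*d + 3.95)^2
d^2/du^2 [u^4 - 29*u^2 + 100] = 12*u^2 - 58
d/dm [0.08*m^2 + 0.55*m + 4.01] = 0.16*m + 0.55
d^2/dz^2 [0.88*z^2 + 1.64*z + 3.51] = 1.76000000000000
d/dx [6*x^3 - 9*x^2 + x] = 18*x^2 - 18*x + 1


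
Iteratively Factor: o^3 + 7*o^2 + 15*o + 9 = (o + 3)*(o^2 + 4*o + 3) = (o + 1)*(o + 3)*(o + 3)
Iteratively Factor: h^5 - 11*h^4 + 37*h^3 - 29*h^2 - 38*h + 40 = (h - 2)*(h^4 - 9*h^3 + 19*h^2 + 9*h - 20) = (h - 2)*(h - 1)*(h^3 - 8*h^2 + 11*h + 20) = (h - 5)*(h - 2)*(h - 1)*(h^2 - 3*h - 4) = (h - 5)*(h - 2)*(h - 1)*(h + 1)*(h - 4)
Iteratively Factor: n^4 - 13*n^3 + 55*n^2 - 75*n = (n - 5)*(n^3 - 8*n^2 + 15*n) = n*(n - 5)*(n^2 - 8*n + 15) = n*(n - 5)^2*(n - 3)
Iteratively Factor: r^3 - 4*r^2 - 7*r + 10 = (r + 2)*(r^2 - 6*r + 5) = (r - 5)*(r + 2)*(r - 1)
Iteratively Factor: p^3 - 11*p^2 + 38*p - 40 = (p - 4)*(p^2 - 7*p + 10) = (p - 5)*(p - 4)*(p - 2)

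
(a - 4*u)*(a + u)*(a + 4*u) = a^3 + a^2*u - 16*a*u^2 - 16*u^3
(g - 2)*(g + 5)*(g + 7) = g^3 + 10*g^2 + 11*g - 70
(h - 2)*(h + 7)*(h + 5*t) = h^3 + 5*h^2*t + 5*h^2 + 25*h*t - 14*h - 70*t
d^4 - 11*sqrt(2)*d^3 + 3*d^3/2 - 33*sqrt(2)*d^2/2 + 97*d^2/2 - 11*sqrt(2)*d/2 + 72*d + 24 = (d + 1/2)*(d + 1)*(d - 8*sqrt(2))*(d - 3*sqrt(2))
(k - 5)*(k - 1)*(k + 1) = k^3 - 5*k^2 - k + 5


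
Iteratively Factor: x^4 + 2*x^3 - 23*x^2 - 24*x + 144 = (x - 3)*(x^3 + 5*x^2 - 8*x - 48) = (x - 3)*(x + 4)*(x^2 + x - 12) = (x - 3)*(x + 4)^2*(x - 3)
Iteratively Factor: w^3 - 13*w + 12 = (w - 1)*(w^2 + w - 12) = (w - 1)*(w + 4)*(w - 3)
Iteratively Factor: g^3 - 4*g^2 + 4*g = (g)*(g^2 - 4*g + 4) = g*(g - 2)*(g - 2)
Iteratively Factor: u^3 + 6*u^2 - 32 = (u + 4)*(u^2 + 2*u - 8) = (u + 4)^2*(u - 2)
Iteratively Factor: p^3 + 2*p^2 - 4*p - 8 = (p + 2)*(p^2 - 4) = (p + 2)^2*(p - 2)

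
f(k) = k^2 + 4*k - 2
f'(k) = 2*k + 4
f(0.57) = 0.60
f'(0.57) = 5.14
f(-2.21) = -5.96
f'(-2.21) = -0.42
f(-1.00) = -5.00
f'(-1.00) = 2.00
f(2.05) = 10.40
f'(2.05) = 8.10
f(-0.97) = -4.94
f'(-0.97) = 2.06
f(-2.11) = -5.99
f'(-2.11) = -0.22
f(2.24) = 11.98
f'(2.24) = 8.48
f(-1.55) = -5.80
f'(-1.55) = 0.90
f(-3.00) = -5.00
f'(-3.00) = -2.00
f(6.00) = 58.00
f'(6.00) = 16.00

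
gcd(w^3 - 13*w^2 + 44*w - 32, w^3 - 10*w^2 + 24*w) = w - 4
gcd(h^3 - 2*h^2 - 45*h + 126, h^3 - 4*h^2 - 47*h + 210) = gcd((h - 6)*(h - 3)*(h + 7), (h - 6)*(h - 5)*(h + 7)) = h^2 + h - 42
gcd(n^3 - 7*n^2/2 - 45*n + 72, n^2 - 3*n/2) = n - 3/2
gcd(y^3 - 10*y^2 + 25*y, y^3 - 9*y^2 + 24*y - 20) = y - 5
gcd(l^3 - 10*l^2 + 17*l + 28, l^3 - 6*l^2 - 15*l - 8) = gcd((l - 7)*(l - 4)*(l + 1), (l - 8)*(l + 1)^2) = l + 1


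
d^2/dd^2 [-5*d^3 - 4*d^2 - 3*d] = -30*d - 8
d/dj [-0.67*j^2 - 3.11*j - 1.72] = -1.34*j - 3.11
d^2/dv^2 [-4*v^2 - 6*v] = -8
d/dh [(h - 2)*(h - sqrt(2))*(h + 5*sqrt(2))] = 3*h^2 - 4*h + 8*sqrt(2)*h - 8*sqrt(2) - 10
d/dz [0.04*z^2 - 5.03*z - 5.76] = 0.08*z - 5.03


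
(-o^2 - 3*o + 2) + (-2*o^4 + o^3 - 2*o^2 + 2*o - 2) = -2*o^4 + o^3 - 3*o^2 - o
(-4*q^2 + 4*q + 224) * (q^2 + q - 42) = -4*q^4 + 396*q^2 + 56*q - 9408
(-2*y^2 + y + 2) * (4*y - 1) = -8*y^3 + 6*y^2 + 7*y - 2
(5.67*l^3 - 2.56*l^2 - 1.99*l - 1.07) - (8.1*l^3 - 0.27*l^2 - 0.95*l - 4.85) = -2.43*l^3 - 2.29*l^2 - 1.04*l + 3.78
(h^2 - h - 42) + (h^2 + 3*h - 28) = 2*h^2 + 2*h - 70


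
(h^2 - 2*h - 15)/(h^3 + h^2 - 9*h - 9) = (h - 5)/(h^2 - 2*h - 3)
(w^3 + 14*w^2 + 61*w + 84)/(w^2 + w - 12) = (w^2 + 10*w + 21)/(w - 3)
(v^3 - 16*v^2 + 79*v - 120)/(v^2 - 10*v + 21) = (v^2 - 13*v + 40)/(v - 7)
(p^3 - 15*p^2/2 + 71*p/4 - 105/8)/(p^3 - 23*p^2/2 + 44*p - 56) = (p^2 - 4*p + 15/4)/(p^2 - 8*p + 16)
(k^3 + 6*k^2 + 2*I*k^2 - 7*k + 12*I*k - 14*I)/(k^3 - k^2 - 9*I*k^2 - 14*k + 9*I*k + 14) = (k^2 + k*(7 + 2*I) + 14*I)/(k^2 - 9*I*k - 14)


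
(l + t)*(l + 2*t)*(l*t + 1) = l^3*t + 3*l^2*t^2 + l^2 + 2*l*t^3 + 3*l*t + 2*t^2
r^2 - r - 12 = (r - 4)*(r + 3)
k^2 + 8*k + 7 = (k + 1)*(k + 7)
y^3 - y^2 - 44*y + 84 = (y - 6)*(y - 2)*(y + 7)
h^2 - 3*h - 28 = (h - 7)*(h + 4)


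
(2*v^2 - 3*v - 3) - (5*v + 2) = 2*v^2 - 8*v - 5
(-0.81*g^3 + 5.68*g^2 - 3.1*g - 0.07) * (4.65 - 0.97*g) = 0.7857*g^4 - 9.2761*g^3 + 29.419*g^2 - 14.3471*g - 0.3255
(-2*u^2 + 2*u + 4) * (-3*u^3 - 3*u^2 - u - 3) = 6*u^5 - 16*u^3 - 8*u^2 - 10*u - 12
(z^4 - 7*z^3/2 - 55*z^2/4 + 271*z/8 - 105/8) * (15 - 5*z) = -5*z^5 + 65*z^4/2 + 65*z^3/4 - 3005*z^2/8 + 2295*z/4 - 1575/8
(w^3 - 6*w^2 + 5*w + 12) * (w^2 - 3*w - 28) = w^5 - 9*w^4 - 5*w^3 + 165*w^2 - 176*w - 336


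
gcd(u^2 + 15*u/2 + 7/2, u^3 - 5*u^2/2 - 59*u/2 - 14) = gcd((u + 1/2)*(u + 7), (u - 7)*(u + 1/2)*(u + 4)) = u + 1/2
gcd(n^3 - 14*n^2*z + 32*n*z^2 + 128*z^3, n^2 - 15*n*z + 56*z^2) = -n + 8*z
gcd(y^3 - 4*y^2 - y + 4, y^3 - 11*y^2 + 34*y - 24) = y^2 - 5*y + 4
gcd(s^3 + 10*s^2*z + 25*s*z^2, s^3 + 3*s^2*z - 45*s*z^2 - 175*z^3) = s^2 + 10*s*z + 25*z^2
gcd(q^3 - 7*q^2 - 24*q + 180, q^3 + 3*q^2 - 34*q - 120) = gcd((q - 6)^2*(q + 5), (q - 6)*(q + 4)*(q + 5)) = q^2 - q - 30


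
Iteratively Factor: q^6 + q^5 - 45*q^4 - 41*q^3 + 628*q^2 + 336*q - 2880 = (q + 4)*(q^5 - 3*q^4 - 33*q^3 + 91*q^2 + 264*q - 720) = (q + 4)^2*(q^4 - 7*q^3 - 5*q^2 + 111*q - 180) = (q + 4)^3*(q^3 - 11*q^2 + 39*q - 45) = (q - 5)*(q + 4)^3*(q^2 - 6*q + 9) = (q - 5)*(q - 3)*(q + 4)^3*(q - 3)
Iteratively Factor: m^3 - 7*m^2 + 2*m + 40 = (m - 5)*(m^2 - 2*m - 8) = (m - 5)*(m - 4)*(m + 2)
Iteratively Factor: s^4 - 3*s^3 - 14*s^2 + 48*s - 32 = (s - 1)*(s^3 - 2*s^2 - 16*s + 32) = (s - 1)*(s + 4)*(s^2 - 6*s + 8) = (s - 4)*(s - 1)*(s + 4)*(s - 2)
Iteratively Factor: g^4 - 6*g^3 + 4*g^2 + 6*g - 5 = (g - 5)*(g^3 - g^2 - g + 1) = (g - 5)*(g - 1)*(g^2 - 1) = (g - 5)*(g - 1)^2*(g + 1)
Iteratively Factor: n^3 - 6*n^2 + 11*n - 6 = (n - 2)*(n^2 - 4*n + 3) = (n - 2)*(n - 1)*(n - 3)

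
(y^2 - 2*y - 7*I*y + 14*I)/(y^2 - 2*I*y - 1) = (-y^2 + 2*y + 7*I*y - 14*I)/(-y^2 + 2*I*y + 1)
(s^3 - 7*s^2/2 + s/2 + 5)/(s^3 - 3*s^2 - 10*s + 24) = (s^2 - 3*s/2 - 5/2)/(s^2 - s - 12)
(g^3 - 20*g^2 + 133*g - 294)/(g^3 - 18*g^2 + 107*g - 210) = (g - 7)/(g - 5)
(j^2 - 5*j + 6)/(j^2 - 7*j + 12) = (j - 2)/(j - 4)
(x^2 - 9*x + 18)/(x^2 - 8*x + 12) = (x - 3)/(x - 2)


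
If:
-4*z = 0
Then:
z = 0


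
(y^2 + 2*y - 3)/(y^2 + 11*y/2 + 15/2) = 2*(y - 1)/(2*y + 5)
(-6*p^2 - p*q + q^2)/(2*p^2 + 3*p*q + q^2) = (-3*p + q)/(p + q)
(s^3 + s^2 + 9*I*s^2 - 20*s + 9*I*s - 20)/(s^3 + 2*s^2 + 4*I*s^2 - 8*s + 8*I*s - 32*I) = (s^2 + s*(1 + 5*I) + 5*I)/(s^2 + 2*s - 8)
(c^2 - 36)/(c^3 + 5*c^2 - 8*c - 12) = (c - 6)/(c^2 - c - 2)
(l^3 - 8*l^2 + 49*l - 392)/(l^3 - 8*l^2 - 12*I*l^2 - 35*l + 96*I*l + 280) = (l + 7*I)/(l - 5*I)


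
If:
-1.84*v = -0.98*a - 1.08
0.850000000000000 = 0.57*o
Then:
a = 1.87755102040816*v - 1.10204081632653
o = 1.49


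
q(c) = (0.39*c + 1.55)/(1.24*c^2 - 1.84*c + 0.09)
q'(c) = (1.84 - 2.48*c)*(0.39*c + 1.55)/(1.24*c^2 - 1.84*c + 0.09)^2 + 0.39/(1.24*c^2 - 1.84*c + 0.09) = (-0.4836*c^2 - 3.844*c + 2.8871)/(1.5376*c^4 - 4.5632*c^3 + 3.6088*c^2 - 0.3312*c + 0.0081)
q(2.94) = 0.50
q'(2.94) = -0.43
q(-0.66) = 0.70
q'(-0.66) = 1.53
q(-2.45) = 0.05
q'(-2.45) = 0.06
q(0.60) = -3.14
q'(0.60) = 1.26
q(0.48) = -3.42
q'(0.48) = 3.61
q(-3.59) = 0.01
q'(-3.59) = 0.02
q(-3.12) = 0.02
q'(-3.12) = 0.03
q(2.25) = 1.09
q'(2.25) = -1.65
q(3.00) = 0.47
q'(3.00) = -0.40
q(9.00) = 0.06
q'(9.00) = -0.01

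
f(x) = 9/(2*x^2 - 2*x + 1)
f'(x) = 9*(2 - 4*x)/(2*x^2 - 2*x + 1)^2 = 18*(1 - 2*x)/(2*x^2 - 2*x + 1)^2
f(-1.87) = 0.77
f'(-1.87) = 0.62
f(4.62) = 0.26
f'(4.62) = -0.12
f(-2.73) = 0.42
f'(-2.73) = 0.25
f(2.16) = 1.50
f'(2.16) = -1.65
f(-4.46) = 0.18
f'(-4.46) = 0.07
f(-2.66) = 0.44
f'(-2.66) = 0.27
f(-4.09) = 0.21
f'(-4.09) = 0.09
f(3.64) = 0.45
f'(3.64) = -0.28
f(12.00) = 0.03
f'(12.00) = -0.00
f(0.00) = 9.00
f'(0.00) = 18.00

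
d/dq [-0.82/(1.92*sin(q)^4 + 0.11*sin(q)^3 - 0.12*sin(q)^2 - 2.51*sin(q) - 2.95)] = (6.2976*sin(q)^3 + 0.2706*sin(q)^2 - 0.1968*sin(q) - 2.0582)*cos(q)/(-1.92*sin(q)^4 - 0.11*sin(q)^3 + 0.12*sin(q)^2 + 2.51*sin(q) + 2.95)^2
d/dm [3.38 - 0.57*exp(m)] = -0.57*exp(m)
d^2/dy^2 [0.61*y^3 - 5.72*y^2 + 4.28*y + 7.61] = 3.66*y - 11.44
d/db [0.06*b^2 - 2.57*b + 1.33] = 0.12*b - 2.57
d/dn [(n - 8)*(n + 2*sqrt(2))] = 2*n - 8 + 2*sqrt(2)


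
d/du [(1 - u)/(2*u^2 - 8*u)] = (u^2/2 - u + 2)/(u^2*(u^2 - 8*u + 16))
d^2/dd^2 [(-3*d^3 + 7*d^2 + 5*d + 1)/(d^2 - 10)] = 2*(-25*d^3 + 213*d^2 - 750*d + 710)/(d^6 - 30*d^4 + 300*d^2 - 1000)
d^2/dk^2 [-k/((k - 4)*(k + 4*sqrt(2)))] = 2*(-k*(k - 4)^2 - k*(k - 4)*(k + 4*sqrt(2)) - k*(k + 4*sqrt(2))^2 + (k - 4)^2*(k + 4*sqrt(2)) + (k - 4)*(k + 4*sqrt(2))^2)/((k - 4)^3*(k + 4*sqrt(2))^3)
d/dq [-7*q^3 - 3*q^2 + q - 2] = -21*q^2 - 6*q + 1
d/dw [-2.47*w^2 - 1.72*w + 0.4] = -4.94*w - 1.72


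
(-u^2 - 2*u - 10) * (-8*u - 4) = 8*u^3 + 20*u^2 + 88*u + 40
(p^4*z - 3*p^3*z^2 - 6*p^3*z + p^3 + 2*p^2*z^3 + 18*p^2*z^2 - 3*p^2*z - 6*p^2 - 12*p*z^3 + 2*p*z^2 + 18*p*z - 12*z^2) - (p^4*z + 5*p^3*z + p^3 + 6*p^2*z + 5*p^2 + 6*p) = -3*p^3*z^2 - 11*p^3*z + 2*p^2*z^3 + 18*p^2*z^2 - 9*p^2*z - 11*p^2 - 12*p*z^3 + 2*p*z^2 + 18*p*z - 6*p - 12*z^2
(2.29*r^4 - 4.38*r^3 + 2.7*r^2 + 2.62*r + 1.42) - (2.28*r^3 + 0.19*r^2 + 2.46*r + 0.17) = 2.29*r^4 - 6.66*r^3 + 2.51*r^2 + 0.16*r + 1.25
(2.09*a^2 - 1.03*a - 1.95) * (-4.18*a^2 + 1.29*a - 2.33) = -8.7362*a^4 + 7.0015*a^3 + 1.9526*a^2 - 0.1156*a + 4.5435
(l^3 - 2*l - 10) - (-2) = l^3 - 2*l - 8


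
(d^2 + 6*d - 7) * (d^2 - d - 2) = d^4 + 5*d^3 - 15*d^2 - 5*d + 14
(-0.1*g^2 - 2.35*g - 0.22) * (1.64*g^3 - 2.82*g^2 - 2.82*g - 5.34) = -0.164*g^5 - 3.572*g^4 + 6.5482*g^3 + 7.7814*g^2 + 13.1694*g + 1.1748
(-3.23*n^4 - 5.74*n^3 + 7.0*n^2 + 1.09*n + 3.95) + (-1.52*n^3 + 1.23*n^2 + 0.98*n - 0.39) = -3.23*n^4 - 7.26*n^3 + 8.23*n^2 + 2.07*n + 3.56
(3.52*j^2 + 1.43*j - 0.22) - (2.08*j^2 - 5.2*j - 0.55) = 1.44*j^2 + 6.63*j + 0.33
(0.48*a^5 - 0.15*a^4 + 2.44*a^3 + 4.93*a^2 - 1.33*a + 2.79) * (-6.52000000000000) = -3.1296*a^5 + 0.978*a^4 - 15.9088*a^3 - 32.1436*a^2 + 8.6716*a - 18.1908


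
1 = 1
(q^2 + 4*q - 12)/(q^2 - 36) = (q - 2)/(q - 6)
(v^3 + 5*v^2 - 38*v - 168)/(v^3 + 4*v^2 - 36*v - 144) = (v + 7)/(v + 6)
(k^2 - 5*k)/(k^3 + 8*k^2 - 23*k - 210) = k/(k^2 + 13*k + 42)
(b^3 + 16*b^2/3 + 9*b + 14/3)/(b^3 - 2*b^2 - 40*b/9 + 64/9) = 3*(3*b^2 + 10*b + 7)/(9*b^2 - 36*b + 32)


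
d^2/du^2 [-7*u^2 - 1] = -14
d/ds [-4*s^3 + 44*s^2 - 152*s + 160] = -12*s^2 + 88*s - 152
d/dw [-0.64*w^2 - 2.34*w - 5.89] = -1.28*w - 2.34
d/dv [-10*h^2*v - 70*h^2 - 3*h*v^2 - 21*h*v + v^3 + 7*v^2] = -10*h^2 - 6*h*v - 21*h + 3*v^2 + 14*v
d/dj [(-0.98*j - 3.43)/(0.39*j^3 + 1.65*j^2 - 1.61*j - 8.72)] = (0.7644*j^3 + 5.6301*j^2 + 11.319*j + 3.0233)/(0.1521*j^6 + 1.287*j^5 + 1.4667*j^4 - 12.1146*j^3 - 26.1839*j^2 + 28.0784*j + 76.0384)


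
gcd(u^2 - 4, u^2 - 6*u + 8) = u - 2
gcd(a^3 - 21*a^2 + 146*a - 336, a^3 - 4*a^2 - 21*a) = a - 7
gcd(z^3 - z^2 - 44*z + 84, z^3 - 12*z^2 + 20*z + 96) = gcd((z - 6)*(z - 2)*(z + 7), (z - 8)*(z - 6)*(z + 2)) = z - 6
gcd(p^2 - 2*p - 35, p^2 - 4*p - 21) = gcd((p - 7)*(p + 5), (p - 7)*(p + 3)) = p - 7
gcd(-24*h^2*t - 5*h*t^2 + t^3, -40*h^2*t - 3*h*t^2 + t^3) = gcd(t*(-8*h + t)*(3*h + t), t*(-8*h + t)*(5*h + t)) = -8*h*t + t^2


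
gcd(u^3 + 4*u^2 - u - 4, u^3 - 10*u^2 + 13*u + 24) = u + 1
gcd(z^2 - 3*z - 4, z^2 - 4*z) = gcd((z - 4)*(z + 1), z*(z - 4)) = z - 4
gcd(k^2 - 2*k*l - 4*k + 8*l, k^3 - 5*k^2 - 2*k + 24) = k - 4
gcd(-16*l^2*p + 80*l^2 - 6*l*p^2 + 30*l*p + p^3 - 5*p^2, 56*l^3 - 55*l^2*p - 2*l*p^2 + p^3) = -8*l + p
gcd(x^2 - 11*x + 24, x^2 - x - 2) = 1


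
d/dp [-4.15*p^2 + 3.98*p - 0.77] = 3.98 - 8.3*p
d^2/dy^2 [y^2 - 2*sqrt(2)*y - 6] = 2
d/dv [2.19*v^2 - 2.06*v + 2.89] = 4.38*v - 2.06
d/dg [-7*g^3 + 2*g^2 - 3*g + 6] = -21*g^2 + 4*g - 3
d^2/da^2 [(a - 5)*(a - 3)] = 2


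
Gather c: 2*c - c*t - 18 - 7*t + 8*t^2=c*(2 - t) + 8*t^2 - 7*t - 18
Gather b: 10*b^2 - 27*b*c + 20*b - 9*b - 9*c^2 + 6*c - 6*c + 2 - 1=10*b^2 + b*(11 - 27*c) - 9*c^2 + 1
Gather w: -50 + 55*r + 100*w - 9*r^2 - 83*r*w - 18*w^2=-9*r^2 + 55*r - 18*w^2 + w*(100 - 83*r) - 50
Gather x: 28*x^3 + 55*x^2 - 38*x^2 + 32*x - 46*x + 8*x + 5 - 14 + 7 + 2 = 28*x^3 + 17*x^2 - 6*x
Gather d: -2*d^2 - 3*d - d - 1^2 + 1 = -2*d^2 - 4*d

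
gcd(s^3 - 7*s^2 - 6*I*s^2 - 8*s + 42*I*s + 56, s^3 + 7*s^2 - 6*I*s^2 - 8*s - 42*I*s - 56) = s^2 - 6*I*s - 8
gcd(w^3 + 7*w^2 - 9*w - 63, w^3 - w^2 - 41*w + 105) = w^2 + 4*w - 21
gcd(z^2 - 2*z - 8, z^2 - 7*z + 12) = z - 4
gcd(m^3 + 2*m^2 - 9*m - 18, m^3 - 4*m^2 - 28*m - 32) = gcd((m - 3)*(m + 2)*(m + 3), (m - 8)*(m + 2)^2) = m + 2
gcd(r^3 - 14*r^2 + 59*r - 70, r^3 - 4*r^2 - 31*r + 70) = r^2 - 9*r + 14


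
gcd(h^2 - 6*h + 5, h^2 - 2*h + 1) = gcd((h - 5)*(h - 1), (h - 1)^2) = h - 1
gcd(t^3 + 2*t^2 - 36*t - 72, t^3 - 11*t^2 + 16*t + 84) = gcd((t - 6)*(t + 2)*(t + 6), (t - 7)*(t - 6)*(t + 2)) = t^2 - 4*t - 12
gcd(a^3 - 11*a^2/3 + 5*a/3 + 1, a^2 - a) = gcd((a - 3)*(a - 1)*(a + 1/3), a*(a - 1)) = a - 1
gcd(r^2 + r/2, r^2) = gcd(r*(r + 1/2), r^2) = r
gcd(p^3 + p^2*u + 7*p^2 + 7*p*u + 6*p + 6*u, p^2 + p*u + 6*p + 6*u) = p^2 + p*u + 6*p + 6*u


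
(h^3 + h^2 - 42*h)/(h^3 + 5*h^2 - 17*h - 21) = h*(h - 6)/(h^2 - 2*h - 3)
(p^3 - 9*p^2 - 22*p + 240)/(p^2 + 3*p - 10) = (p^2 - 14*p + 48)/(p - 2)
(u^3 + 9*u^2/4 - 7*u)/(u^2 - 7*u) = (u^2 + 9*u/4 - 7)/(u - 7)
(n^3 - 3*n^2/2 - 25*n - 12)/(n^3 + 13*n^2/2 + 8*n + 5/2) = (n^2 - 2*n - 24)/(n^2 + 6*n + 5)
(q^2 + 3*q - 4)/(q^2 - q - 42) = (-q^2 - 3*q + 4)/(-q^2 + q + 42)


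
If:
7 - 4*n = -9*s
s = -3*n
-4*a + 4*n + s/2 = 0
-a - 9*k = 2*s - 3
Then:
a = 35/248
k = 1045/2232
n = 7/31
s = -21/31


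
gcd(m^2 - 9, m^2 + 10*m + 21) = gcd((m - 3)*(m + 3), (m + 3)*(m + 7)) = m + 3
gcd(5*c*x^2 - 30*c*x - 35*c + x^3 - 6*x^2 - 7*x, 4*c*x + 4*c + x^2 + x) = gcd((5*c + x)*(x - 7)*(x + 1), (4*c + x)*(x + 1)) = x + 1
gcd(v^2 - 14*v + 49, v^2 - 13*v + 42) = v - 7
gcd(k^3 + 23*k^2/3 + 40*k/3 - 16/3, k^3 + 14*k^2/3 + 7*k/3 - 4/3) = k^2 + 11*k/3 - 4/3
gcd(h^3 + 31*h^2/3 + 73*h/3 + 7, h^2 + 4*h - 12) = 1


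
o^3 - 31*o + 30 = (o - 5)*(o - 1)*(o + 6)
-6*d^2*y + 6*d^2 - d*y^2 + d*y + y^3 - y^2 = (-3*d + y)*(2*d + y)*(y - 1)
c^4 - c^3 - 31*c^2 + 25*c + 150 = (c - 5)*(c - 3)*(c + 2)*(c + 5)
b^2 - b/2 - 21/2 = (b - 7/2)*(b + 3)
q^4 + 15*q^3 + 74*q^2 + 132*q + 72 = (q + 1)*(q + 2)*(q + 6)^2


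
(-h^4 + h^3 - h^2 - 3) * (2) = -2*h^4 + 2*h^3 - 2*h^2 - 6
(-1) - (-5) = 4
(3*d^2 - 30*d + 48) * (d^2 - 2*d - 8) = 3*d^4 - 36*d^3 + 84*d^2 + 144*d - 384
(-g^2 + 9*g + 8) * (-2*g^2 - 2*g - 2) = 2*g^4 - 16*g^3 - 32*g^2 - 34*g - 16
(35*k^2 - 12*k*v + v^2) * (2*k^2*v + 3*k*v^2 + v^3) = 70*k^4*v + 81*k^3*v^2 + k^2*v^3 - 9*k*v^4 + v^5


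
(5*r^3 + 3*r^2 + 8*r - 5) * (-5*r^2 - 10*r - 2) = -25*r^5 - 65*r^4 - 80*r^3 - 61*r^2 + 34*r + 10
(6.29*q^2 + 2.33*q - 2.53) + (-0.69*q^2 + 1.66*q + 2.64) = 5.6*q^2 + 3.99*q + 0.11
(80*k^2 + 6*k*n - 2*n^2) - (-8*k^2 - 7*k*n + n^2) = 88*k^2 + 13*k*n - 3*n^2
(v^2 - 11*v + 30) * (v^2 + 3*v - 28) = v^4 - 8*v^3 - 31*v^2 + 398*v - 840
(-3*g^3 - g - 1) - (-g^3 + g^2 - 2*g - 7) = -2*g^3 - g^2 + g + 6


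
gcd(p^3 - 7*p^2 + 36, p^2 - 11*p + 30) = p - 6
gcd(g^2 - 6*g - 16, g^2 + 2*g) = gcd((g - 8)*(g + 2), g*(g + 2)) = g + 2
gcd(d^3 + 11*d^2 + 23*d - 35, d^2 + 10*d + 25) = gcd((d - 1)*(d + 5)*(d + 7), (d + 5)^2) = d + 5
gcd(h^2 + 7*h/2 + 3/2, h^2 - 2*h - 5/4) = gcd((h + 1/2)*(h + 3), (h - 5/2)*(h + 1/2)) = h + 1/2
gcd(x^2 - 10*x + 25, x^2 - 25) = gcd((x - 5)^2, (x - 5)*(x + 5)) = x - 5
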